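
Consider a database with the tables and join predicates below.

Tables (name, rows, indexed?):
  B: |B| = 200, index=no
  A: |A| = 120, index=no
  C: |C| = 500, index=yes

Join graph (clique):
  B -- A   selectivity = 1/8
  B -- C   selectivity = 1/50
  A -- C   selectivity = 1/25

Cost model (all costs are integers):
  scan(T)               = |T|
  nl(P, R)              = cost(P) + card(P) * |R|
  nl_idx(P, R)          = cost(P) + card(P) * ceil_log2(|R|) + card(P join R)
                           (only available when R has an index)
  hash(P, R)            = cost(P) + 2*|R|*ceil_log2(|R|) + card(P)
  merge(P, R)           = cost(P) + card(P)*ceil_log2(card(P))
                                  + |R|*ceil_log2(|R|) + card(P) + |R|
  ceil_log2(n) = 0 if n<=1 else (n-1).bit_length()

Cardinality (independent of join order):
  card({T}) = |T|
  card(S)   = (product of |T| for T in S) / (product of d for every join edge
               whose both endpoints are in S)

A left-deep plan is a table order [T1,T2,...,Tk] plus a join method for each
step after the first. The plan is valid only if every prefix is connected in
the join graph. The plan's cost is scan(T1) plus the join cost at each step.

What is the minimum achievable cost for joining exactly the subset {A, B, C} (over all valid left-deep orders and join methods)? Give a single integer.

Selinger DP over subsets of {A,B,C}:
  {B}: scan cost=200, card=200
  {A}: scan cost=120, card=120
  {C}: scan cost=500, card=500
  {AB}: card=3000; try (A,hash)→2080, (B,merge)→2880, (A,merge)→2960, (B,hash)→3440, (B,nl)→24120, (A,nl)→24200; best=2080 via (A,hash)
  {BC}: card=2000; try (C,nl_idx)→4000, (B,hash)→4200, (C,merge)→7000, (B,merge)→7300, (C,hash)→9400, (C,nl)→100200 …(+1); best=4000 via (C,nl_idx)
  {AC}: card=2400; try (A,hash)→2680, (C,nl_idx)→3600, (C,merge)→6080, (A,merge)→6460, (C,hash)→9240, (C,nl)→60120 …(+1); best=2680 via (A,hash)
  {ABC}: card=1200; try (A,hash)→7680, (B,hash)→8280, (C,hash)→14080, (A,merge)→28960, (C,nl_idx)→30280, (B,merge)→35680 …(+4); best=7680 via (A,hash)

7680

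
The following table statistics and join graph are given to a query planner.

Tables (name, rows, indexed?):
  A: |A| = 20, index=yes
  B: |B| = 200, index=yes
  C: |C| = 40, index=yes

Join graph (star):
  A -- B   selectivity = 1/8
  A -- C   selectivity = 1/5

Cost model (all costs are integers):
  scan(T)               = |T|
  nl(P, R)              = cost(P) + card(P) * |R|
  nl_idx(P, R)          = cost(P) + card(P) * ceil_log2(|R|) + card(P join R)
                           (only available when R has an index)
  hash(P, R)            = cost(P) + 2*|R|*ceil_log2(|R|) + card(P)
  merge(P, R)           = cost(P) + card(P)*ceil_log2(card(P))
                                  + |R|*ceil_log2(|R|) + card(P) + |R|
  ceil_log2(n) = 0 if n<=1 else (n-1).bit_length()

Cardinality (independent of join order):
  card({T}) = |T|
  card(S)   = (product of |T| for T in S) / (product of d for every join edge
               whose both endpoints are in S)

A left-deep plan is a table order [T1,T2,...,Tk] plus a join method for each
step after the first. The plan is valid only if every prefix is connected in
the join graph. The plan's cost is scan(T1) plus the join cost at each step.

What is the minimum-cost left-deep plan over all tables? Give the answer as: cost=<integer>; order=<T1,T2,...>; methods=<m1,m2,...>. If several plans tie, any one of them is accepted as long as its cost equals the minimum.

cost=1580; order=B,A,C; methods=hash,hash

Selinger DP (subsets sized 1..n):
  {A}: scan cost=20, card=20
  {B}: scan cost=200, card=200
  {C}: scan cost=40, card=40
  {AB}: card=500; try (A,hash)→600, (B,nl_idx)→680, (A,nl_idx)→1700, (B,merge)→1940, (A,merge)→2120, (B,hash)→3240 …(+2); best=600 via (A,hash)
  {AC}: card=160; try (A,hash)→280, (C,nl_idx)→300, (A,nl_idx)→400, (C,merge)→420, (A,merge)→440, (C,hash)→520 …(+2); best=280 via (A,hash)
  {ABC}: card=4000; try (C,hash)→1580, (B,merge)→3520, (B,hash)→3640, (B,nl_idx)→5560, (C,merge)→5880, (C,nl_idx)→7600 …(+2); best=1580 via (C,hash)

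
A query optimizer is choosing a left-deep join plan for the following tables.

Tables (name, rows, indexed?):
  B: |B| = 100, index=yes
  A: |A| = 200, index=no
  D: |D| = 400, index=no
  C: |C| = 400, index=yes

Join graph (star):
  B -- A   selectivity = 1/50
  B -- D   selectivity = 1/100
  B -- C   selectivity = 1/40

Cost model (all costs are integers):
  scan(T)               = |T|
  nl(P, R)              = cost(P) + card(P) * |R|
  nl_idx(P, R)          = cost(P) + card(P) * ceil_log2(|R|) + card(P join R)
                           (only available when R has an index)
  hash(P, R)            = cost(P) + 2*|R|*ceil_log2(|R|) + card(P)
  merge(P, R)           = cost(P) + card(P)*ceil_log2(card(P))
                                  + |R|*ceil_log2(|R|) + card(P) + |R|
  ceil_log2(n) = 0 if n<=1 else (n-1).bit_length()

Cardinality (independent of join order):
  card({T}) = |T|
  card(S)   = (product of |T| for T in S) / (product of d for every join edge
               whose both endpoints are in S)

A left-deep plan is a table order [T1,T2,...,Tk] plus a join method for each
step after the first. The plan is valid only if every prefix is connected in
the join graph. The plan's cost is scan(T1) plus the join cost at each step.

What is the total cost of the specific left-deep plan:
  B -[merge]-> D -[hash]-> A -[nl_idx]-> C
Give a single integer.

step 1: scan B: cost=100, card=100
step 2: join D via merge
    card(P join D) = 100*400/(100) = 400
    cost = 100 + 100*7 + 400*9 + 100 + 400 = 4900
step 3: join A via hash
    card(P join A) = 400*200/(50) = 1600
    cost = 4900 + 2*200*8 + 400 = 8500
step 4: join C via nl_idx
    card(P join C) = 1600*400/(40) = 16000
    cost = 8500 + 1600*9 + 16000 = 38900

38900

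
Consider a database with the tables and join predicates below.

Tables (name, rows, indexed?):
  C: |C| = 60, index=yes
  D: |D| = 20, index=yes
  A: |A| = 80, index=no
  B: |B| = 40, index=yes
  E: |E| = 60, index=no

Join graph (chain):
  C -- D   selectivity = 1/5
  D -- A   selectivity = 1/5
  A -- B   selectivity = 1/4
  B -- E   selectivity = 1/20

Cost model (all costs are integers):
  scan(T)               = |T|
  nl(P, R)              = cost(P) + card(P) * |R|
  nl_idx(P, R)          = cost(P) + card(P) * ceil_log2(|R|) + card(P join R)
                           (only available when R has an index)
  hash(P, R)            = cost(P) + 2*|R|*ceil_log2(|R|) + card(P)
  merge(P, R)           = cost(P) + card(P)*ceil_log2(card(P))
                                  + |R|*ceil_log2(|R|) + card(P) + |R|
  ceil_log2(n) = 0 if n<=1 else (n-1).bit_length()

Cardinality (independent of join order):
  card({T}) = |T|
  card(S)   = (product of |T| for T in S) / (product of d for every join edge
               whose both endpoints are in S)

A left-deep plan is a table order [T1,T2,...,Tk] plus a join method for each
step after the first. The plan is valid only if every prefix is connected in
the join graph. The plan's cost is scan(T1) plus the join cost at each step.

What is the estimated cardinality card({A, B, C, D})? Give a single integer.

Tables in S: A(80), B(40), C(60), D(20)
Edges inside S: C-D(d=5), D-A(d=5), A-B(d=4)
numerator = 80 * 40 * 60 * 20 = 3840000
denominator = 5 * 5 * 4 = 100
card(S) = 3840000 / 100 = 38400

38400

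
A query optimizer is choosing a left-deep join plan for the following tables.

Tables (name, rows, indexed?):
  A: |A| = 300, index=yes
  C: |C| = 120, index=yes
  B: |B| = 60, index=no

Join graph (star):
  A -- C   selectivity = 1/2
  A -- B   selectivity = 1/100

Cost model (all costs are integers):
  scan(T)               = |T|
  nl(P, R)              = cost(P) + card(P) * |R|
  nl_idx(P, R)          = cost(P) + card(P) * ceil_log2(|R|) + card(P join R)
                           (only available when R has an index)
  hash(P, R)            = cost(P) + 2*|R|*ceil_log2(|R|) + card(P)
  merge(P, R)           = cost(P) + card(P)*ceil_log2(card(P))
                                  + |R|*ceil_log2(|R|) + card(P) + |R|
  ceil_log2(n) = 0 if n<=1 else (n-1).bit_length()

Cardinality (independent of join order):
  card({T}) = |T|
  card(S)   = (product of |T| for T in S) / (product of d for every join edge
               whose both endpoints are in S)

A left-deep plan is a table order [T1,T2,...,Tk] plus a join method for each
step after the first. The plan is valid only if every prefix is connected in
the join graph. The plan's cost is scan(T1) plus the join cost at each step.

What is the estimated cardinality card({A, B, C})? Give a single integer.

Tables in S: A(300), B(60), C(120)
Edges inside S: A-C(d=2), A-B(d=100)
numerator = 300 * 60 * 120 = 2160000
denominator = 2 * 100 = 200
card(S) = 2160000 / 200 = 10800

10800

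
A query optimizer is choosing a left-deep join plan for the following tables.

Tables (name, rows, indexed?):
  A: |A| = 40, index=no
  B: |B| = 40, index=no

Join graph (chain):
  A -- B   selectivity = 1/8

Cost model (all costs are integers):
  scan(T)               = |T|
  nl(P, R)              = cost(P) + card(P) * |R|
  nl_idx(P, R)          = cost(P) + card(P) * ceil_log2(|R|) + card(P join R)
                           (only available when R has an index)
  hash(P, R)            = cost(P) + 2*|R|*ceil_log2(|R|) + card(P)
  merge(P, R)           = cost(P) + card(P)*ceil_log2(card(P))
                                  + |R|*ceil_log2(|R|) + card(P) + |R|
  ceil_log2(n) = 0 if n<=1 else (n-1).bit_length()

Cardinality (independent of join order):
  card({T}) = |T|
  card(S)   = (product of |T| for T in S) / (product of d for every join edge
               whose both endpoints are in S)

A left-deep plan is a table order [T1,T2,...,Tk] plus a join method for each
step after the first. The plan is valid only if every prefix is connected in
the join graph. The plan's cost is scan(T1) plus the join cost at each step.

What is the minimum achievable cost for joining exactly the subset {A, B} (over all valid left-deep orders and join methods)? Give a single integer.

Selinger DP over subsets of {A,B}:
  {A}: scan cost=40, card=40
  {B}: scan cost=40, card=40
  {AB}: card=200; try (B,hash)→560, (A,hash)→560, (B,merge)→600, (A,merge)→600, (B,nl)→1640, (A,nl)→1640; best=560 via (B,hash)

560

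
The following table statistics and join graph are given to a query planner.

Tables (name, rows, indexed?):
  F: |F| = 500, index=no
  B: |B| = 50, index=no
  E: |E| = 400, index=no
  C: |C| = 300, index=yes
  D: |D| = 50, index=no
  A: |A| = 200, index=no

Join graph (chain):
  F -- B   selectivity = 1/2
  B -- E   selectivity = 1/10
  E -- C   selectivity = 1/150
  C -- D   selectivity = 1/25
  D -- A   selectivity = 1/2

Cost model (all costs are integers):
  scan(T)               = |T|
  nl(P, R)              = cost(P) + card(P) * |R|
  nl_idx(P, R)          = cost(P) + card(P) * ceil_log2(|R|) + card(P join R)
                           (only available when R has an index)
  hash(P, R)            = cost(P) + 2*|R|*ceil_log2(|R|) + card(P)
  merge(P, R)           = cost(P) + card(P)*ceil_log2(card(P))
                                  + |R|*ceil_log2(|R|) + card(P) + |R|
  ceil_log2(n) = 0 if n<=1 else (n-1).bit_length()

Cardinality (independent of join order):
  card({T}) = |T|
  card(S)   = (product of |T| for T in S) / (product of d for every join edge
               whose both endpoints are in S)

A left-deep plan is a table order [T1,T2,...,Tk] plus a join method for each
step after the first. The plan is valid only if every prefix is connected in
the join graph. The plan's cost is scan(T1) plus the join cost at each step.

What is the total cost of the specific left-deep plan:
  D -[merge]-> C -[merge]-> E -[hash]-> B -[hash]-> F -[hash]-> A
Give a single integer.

2036400

step 1: scan D: cost=50, card=50
step 2: join C via merge
    card(P join C) = 50*300/(25) = 600
    cost = 50 + 50*6 + 300*9 + 50 + 300 = 3400
step 3: join E via merge
    card(P join E) = 600*400/(150) = 1600
    cost = 3400 + 600*10 + 400*9 + 600 + 400 = 14000
step 4: join B via hash
    card(P join B) = 1600*50/(10) = 8000
    cost = 14000 + 2*50*6 + 1600 = 16200
step 5: join F via hash
    card(P join F) = 8000*500/(2) = 2000000
    cost = 16200 + 2*500*9 + 8000 = 33200
step 6: join A via hash
    card(P join A) = 2000000*200/(2) = 200000000
    cost = 33200 + 2*200*8 + 2000000 = 2036400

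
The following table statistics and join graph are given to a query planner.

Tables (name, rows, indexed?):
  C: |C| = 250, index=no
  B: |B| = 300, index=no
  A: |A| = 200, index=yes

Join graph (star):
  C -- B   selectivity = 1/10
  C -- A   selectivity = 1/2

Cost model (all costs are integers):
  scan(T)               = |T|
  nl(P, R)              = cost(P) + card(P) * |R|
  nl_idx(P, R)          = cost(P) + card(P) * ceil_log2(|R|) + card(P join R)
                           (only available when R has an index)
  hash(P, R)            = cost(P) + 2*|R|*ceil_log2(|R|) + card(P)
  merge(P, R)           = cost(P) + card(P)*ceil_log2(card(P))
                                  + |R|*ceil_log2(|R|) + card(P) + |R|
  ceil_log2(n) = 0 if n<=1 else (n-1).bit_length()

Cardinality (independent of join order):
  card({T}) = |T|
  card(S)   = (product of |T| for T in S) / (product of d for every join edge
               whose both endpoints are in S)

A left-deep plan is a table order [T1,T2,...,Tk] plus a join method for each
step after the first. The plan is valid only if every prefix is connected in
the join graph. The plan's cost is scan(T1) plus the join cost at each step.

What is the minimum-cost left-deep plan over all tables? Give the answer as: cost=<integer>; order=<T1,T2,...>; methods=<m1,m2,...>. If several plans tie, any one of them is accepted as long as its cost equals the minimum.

Selinger DP (subsets sized 1..n):
  {C}: scan cost=250, card=250
  {B}: scan cost=300, card=300
  {A}: scan cost=200, card=200
  {BC}: card=7500; try (C,hash)→4600, (B,merge)→5500, (C,merge)→5550, (B,hash)→5900, (B,nl)→75250, (C,nl)→75300; best=4600 via (C,hash)
  {AC}: card=25000; try (A,hash)→3700, (C,merge)→4250, (A,merge)→4300, (C,hash)→4400, (A,nl_idx)→27250, (C,nl)→50200 …(+1); best=3700 via (A,hash)
  {ABC}: card=750000; try (A,hash)→15300, (B,hash)→34100, (A,merge)→111400, (B,merge)→406700, (A,nl_idx)→814600, (A,nl)→1504600 …(+1); best=15300 via (A,hash)

cost=15300; order=B,C,A; methods=hash,hash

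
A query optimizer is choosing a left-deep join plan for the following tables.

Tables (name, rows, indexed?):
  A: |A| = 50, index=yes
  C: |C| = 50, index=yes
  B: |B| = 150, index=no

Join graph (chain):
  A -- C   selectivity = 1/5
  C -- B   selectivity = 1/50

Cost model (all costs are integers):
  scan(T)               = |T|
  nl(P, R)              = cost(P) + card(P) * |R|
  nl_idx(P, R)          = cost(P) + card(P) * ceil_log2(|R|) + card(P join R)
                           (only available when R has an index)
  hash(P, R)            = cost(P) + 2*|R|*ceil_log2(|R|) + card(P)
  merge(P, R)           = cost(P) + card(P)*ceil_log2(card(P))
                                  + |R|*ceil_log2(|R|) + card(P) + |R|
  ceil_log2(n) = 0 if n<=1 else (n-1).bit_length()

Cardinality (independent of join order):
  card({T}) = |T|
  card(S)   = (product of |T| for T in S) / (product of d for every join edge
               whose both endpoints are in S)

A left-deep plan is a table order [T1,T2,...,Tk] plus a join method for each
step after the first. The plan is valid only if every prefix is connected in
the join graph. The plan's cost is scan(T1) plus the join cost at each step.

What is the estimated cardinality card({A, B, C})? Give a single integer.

Tables in S: A(50), B(150), C(50)
Edges inside S: A-C(d=5), C-B(d=50)
numerator = 50 * 150 * 50 = 375000
denominator = 5 * 50 = 250
card(S) = 375000 / 250 = 1500

1500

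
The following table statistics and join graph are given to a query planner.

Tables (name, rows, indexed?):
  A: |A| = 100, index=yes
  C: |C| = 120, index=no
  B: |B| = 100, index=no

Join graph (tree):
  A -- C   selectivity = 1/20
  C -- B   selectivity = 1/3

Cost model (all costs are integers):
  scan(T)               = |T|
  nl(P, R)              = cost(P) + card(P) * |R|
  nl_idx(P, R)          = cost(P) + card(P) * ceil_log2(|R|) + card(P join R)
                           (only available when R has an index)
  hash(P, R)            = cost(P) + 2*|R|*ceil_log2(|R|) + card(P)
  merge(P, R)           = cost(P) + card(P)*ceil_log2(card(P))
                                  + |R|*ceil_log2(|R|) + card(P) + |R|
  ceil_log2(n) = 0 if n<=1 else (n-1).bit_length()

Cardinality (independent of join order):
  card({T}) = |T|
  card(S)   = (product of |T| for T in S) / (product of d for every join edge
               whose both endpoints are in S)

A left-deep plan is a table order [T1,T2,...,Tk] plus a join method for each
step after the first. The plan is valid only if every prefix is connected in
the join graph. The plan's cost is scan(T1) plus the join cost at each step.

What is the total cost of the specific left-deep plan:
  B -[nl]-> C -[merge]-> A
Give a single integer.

64900

step 1: scan B: cost=100, card=100
step 2: join C via nl
    card(P join C) = 100*120/(3) = 4000
    cost = 100 + 100*120 = 12100
step 3: join A via merge
    card(P join A) = 4000*100/(20) = 20000
    cost = 12100 + 4000*12 + 100*7 + 4000 + 100 = 64900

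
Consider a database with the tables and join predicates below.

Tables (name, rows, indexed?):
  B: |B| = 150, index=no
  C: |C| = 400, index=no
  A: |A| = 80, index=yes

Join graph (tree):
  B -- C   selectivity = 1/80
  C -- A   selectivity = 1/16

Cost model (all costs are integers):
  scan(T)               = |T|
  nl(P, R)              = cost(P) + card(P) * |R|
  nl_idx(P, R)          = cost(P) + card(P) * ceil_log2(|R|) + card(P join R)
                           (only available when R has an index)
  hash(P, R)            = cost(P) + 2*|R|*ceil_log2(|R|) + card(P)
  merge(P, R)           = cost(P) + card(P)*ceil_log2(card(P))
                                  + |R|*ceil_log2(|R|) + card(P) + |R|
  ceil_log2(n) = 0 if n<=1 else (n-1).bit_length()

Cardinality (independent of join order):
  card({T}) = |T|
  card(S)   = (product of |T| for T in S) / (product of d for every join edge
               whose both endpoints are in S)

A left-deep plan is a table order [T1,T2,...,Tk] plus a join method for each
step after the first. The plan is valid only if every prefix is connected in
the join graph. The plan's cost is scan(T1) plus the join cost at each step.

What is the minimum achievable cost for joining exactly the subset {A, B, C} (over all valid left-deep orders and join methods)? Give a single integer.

Selinger DP over subsets of {A,B,C}:
  {B}: scan cost=150, card=150
  {C}: scan cost=400, card=400
  {A}: scan cost=80, card=80
  {BC}: card=750; try (B,hash)→3200, (C,merge)→5500, (B,merge)→5750, (C,hash)→7500, (C,nl)→60150, (B,nl)→60400; best=3200 via (B,hash)
  {AC}: card=2000; try (A,hash)→1920, (C,merge)→4720, (A,merge)→5040, (A,nl_idx)→5200, (C,hash)→7360, (C,nl)→32080 …(+1); best=1920 via (A,hash)
  {ABC}: card=3750; try (A,hash)→5070, (B,hash)→6320, (A,merge)→12090, (A,nl_idx)→12200, (B,merge)→27270, (A,nl)→63200 …(+1); best=5070 via (A,hash)

5070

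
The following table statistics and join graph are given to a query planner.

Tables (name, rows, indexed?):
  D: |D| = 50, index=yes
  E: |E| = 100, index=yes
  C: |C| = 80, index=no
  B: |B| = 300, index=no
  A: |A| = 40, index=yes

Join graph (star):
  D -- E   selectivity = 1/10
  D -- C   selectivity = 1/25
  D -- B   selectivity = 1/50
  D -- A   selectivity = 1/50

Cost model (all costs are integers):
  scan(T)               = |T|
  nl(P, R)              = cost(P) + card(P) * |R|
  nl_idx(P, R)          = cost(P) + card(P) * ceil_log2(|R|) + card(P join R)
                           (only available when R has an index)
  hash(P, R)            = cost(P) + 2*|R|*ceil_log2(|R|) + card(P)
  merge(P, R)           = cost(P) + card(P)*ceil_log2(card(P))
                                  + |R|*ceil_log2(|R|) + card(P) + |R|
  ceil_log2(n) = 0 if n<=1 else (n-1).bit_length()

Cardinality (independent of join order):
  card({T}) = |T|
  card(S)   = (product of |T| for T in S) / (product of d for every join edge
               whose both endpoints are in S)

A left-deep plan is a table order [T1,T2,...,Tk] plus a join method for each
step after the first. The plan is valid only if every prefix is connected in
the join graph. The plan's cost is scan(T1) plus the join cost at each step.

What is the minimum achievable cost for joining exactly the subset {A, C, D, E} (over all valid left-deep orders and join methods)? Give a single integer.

Selinger DP over subsets of {A,C,D,E}:
  {D}: scan cost=50, card=50
  {E}: scan cost=100, card=100
  {C}: scan cost=80, card=80
  {A}: scan cost=40, card=40
  {DE}: card=500; try (D,hash)→800, (E,nl_idx)→900, (E,merge)→1200, (D,nl_idx)→1200, (D,merge)→1250, (E,hash)→1500 …(+2); best=800 via (D,hash)
  {CD}: card=160; try (D,nl_idx)→720, (D,hash)→760, (C,merge)→1040, (D,merge)→1070, (C,hash)→1220, (C,nl)→4050 …(+1); best=720 via (D,nl_idx)
  {AD}: card=40; try (D,nl_idx)→320, (A,nl_idx)→390, (A,hash)→580, (D,merge)→670, (D,hash)→680, (A,merge)→680 …(+2); best=320 via (D,nl_idx)
  {CDE}: card=1600; try (E,hash)→2280, (C,hash)→2420, (E,merge)→2960, (E,nl_idx)→3440, (C,merge)→6440, (E,nl)→16720 …(+1); best=2280 via (E,hash)
  {ADE}: card=400; try (E,nl_idx)→1000, (E,merge)→1400, (E,hash)→1760, (A,hash)→1780, (A,nl_idx)→4200, (E,nl)→4320 …(+2); best=1000 via (E,nl_idx)
  {ACD}: card=128; try (C,merge)→1240, (A,hash)→1360, (C,hash)→1480, (A,nl_idx)→1808, (A,merge)→2440, (C,nl)→3520 …(+1); best=1240 via (C,merge)
  {ACDE}: card=1280; try (C,hash)→2520, (E,hash)→2768, (E,merge)→3064, (E,nl_idx)→3416, (A,hash)→4360, (C,merge)→5640 …(+5); best=2520 via (C,hash)

2520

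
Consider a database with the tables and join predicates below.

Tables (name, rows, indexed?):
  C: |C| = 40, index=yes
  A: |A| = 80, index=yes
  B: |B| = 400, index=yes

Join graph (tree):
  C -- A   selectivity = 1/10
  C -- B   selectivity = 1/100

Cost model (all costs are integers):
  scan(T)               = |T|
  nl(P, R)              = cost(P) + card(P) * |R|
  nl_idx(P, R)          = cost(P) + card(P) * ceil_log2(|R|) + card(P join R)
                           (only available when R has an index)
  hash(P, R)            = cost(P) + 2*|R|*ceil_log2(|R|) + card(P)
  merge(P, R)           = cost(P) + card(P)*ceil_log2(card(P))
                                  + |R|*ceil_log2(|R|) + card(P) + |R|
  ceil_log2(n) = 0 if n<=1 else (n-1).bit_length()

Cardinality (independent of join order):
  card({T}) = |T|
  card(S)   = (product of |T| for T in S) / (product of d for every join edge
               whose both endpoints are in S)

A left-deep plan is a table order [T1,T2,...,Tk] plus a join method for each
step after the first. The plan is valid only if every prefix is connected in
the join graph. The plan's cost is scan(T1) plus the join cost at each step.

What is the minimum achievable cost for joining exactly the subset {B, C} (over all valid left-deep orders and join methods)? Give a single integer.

560

Selinger DP over subsets of {B,C}:
  {C}: scan cost=40, card=40
  {B}: scan cost=400, card=400
  {BC}: card=160; try (B,nl_idx)→560, (C,hash)→1280, (C,nl_idx)→2960, (B,merge)→4320, (C,merge)→4680, (B,hash)→7280 …(+2); best=560 via (B,nl_idx)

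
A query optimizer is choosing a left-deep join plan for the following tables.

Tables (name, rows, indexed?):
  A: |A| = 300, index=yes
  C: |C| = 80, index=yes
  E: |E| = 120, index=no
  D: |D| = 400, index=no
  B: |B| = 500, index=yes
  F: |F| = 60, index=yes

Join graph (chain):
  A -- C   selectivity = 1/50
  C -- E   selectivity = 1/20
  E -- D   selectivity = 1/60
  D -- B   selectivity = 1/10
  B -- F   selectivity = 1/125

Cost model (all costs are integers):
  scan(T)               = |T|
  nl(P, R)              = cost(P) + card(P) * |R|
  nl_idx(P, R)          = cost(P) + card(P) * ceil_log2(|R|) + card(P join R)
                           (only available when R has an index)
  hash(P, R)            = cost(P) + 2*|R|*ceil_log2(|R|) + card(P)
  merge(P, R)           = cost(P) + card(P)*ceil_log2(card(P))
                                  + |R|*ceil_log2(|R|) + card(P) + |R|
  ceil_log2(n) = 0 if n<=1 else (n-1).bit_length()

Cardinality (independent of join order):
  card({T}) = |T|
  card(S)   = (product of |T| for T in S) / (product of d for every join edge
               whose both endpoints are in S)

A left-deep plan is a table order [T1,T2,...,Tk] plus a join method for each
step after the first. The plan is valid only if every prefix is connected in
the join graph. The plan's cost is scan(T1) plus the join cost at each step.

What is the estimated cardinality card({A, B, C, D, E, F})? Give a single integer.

460800

Tables in S: A(300), B(500), C(80), D(400), E(120), F(60)
Edges inside S: A-C(d=50), C-E(d=20), E-D(d=60), D-B(d=10), B-F(d=125)
numerator = 300 * 500 * 80 * 400 * 120 * 60 = 34560000000000
denominator = 50 * 20 * 60 * 10 * 125 = 75000000
card(S) = 34560000000000 / 75000000 = 460800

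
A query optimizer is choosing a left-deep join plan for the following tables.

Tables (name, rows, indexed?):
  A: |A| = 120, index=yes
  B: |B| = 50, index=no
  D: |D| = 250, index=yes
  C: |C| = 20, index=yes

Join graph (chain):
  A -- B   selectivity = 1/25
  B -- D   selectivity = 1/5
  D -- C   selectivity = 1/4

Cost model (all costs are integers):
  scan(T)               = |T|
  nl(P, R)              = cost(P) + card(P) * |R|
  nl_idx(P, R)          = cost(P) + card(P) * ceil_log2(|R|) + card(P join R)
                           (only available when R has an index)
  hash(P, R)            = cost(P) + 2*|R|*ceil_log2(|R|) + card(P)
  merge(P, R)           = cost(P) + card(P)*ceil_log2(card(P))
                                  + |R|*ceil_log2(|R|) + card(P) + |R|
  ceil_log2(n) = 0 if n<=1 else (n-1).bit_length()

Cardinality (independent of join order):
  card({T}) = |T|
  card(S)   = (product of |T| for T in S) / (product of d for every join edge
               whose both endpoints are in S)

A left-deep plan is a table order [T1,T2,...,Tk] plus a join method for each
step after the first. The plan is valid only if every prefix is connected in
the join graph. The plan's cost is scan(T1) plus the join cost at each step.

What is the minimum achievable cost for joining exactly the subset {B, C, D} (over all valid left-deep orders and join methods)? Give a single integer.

2550

Selinger DP over subsets of {B,C,D}:
  {B}: scan cost=50, card=50
  {D}: scan cost=250, card=250
  {C}: scan cost=20, card=20
  {BD}: card=2500; try (B,hash)→1100, (D,merge)→2650, (B,merge)→2850, (D,nl_idx)→2950, (D,hash)→4100, (D,nl)→12550 …(+1); best=1100 via (B,hash)
  {CD}: card=1250; try (C,hash)→700, (D,nl_idx)→1430, (D,merge)→2390, (C,merge)→2620, (C,nl_idx)→2750, (D,hash)→4040 …(+2); best=700 via (C,hash)
  {BCD}: card=12500; try (B,hash)→2550, (C,hash)→3800, (B,merge)→16050, (C,nl_idx)→26100, (C,merge)→33720, (C,nl)→51100 …(+1); best=2550 via (B,hash)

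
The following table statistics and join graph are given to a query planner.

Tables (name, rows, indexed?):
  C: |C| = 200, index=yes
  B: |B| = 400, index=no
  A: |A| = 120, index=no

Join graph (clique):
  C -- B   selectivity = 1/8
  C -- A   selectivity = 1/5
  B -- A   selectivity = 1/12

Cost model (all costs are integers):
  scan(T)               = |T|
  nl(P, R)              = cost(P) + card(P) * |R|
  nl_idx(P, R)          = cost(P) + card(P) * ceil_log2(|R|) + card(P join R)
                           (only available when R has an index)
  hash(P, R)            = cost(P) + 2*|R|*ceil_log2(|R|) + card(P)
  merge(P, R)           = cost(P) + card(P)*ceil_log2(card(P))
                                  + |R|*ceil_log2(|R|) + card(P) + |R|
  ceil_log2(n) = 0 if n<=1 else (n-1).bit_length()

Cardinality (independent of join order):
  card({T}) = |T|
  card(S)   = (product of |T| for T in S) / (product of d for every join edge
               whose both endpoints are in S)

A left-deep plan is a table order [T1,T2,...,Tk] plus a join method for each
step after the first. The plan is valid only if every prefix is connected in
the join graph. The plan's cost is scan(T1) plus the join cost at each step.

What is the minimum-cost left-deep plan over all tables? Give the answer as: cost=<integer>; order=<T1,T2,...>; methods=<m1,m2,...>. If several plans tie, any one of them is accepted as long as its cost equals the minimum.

Selinger DP (subsets sized 1..n):
  {C}: scan cost=200, card=200
  {B}: scan cost=400, card=400
  {A}: scan cost=120, card=120
  {BC}: card=10000; try (C,hash)→4000, (B,merge)→6000, (C,merge)→6200, (B,hash)→7600, (C,nl_idx)→13600, (B,nl)→80200 …(+1); best=4000 via (C,hash)
  {AC}: card=4800; try (A,hash)→2080, (C,merge)→2880, (A,merge)→2960, (C,hash)→3440, (C,nl_idx)→5880, (C,nl)→24120 …(+1); best=2080 via (A,hash)
  {AB}: card=4000; try (A,hash)→2480, (B,merge)→5080, (A,merge)→5360, (B,hash)→7440, (B,nl)→48120, (A,nl)→48400; best=2480 via (A,hash)
  {ABC}: card=20000; try (C,hash)→9680, (B,hash)→14080, (A,hash)→15680, (C,nl_idx)→54480, (C,merge)→56280, (B,merge)→73280 …(+4); best=9680 via (C,hash)

cost=9680; order=B,A,C; methods=hash,hash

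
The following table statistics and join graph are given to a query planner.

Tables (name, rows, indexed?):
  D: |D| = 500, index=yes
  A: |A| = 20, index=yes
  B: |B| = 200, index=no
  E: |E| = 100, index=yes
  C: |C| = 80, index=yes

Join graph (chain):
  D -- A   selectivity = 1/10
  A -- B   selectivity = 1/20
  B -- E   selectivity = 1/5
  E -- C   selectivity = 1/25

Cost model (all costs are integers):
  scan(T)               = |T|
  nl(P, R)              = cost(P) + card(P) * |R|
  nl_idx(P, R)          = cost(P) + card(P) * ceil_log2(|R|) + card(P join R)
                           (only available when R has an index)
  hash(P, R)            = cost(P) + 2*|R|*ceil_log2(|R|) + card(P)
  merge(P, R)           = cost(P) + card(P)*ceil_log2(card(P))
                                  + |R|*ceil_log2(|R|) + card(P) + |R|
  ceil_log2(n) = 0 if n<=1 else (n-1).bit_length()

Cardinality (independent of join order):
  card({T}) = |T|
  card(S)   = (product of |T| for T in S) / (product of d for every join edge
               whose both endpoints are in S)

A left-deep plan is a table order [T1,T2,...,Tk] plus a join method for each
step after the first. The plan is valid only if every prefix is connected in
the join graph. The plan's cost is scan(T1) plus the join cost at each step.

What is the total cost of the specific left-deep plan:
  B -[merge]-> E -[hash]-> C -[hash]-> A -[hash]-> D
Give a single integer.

step 1: scan B: cost=200, card=200
step 2: join E via merge
    card(P join E) = 200*100/(5) = 4000
    cost = 200 + 200*8 + 100*7 + 200 + 100 = 2800
step 3: join C via hash
    card(P join C) = 4000*80/(25) = 12800
    cost = 2800 + 2*80*7 + 4000 = 7920
step 4: join A via hash
    card(P join A) = 12800*20/(20) = 12800
    cost = 7920 + 2*20*5 + 12800 = 20920
step 5: join D via hash
    card(P join D) = 12800*500/(10) = 640000
    cost = 20920 + 2*500*9 + 12800 = 42720

42720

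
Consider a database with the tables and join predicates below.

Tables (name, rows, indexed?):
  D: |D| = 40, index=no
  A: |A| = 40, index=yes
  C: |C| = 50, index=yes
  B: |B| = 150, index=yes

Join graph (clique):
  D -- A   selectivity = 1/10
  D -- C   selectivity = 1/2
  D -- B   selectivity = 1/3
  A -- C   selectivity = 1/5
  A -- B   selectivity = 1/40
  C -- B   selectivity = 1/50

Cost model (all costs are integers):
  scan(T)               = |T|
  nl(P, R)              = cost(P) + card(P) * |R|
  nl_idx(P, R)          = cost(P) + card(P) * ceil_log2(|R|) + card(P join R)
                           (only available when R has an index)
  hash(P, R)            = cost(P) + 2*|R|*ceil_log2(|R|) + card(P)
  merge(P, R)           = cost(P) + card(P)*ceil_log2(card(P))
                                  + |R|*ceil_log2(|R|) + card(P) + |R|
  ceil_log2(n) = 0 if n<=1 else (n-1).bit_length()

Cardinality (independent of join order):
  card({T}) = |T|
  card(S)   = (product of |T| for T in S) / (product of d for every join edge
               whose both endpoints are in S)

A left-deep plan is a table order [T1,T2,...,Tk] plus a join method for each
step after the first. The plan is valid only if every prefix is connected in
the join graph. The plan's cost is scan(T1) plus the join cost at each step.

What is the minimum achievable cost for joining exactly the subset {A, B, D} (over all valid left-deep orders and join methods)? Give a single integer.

Selinger DP over subsets of {A,B,D}:
  {D}: scan cost=40, card=40
  {A}: scan cost=40, card=40
  {B}: scan cost=150, card=150
  {AD}: card=160; try (A,nl_idx)→440, (D,hash)→560, (A,hash)→560, (D,merge)→600, (A,merge)→600, (D,nl)→1640 …(+1); best=440 via (A,nl_idx)
  {BD}: card=2000; try (D,hash)→780, (B,merge)→1670, (D,merge)→1780, (B,nl_idx)→2360, (B,hash)→2480, (B,nl)→6040 …(+1); best=780 via (D,hash)
  {AB}: card=150; try (B,nl_idx)→510, (A,hash)→780, (A,nl_idx)→1200, (B,merge)→1670, (A,merge)→1780, (B,hash)→2480 …(+2); best=510 via (B,nl_idx)
  {ABD}: card=200; try (D,hash)→1140, (B,nl_idx)→1920, (D,merge)→2140, (B,hash)→3000, (B,merge)→3230, (A,hash)→3260 …(+5); best=1140 via (D,hash)

1140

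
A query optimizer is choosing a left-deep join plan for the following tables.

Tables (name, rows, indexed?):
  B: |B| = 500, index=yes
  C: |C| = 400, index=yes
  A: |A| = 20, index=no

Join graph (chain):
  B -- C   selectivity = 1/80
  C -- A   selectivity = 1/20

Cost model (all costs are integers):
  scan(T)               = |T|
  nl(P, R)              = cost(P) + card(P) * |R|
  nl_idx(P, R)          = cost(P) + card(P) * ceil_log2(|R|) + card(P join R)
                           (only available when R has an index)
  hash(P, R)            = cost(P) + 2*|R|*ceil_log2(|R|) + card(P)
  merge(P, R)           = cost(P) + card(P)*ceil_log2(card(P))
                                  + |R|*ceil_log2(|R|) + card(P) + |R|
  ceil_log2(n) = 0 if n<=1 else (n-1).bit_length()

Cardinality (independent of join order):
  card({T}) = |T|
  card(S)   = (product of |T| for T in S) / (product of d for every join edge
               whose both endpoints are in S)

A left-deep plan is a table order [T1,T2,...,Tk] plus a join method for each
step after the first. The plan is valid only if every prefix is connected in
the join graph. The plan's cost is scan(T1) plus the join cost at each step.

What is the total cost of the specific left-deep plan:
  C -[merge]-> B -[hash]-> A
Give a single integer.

12100

step 1: scan C: cost=400, card=400
step 2: join B via merge
    card(P join B) = 400*500/(80) = 2500
    cost = 400 + 400*9 + 500*9 + 400 + 500 = 9400
step 3: join A via hash
    card(P join A) = 2500*20/(20) = 2500
    cost = 9400 + 2*20*5 + 2500 = 12100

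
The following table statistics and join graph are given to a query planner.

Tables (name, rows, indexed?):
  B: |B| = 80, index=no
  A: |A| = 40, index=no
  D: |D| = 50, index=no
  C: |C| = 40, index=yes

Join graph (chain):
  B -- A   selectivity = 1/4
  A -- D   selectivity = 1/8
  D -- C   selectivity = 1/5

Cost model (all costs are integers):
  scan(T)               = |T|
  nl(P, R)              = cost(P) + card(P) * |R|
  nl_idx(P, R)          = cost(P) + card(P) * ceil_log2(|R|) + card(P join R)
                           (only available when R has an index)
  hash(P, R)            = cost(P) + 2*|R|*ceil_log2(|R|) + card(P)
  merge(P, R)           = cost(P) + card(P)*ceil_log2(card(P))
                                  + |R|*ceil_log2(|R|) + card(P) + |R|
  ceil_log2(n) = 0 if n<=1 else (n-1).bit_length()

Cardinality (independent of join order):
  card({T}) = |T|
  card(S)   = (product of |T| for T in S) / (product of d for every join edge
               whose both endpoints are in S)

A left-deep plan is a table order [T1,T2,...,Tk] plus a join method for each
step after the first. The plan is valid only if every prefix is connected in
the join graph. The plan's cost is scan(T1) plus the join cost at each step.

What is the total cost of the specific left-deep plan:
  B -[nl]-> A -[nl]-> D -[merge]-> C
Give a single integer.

113560

step 1: scan B: cost=80, card=80
step 2: join A via nl
    card(P join A) = 80*40/(4) = 800
    cost = 80 + 80*40 = 3280
step 3: join D via nl
    card(P join D) = 800*50/(8) = 5000
    cost = 3280 + 800*50 = 43280
step 4: join C via merge
    card(P join C) = 5000*40/(5) = 40000
    cost = 43280 + 5000*13 + 40*6 + 5000 + 40 = 113560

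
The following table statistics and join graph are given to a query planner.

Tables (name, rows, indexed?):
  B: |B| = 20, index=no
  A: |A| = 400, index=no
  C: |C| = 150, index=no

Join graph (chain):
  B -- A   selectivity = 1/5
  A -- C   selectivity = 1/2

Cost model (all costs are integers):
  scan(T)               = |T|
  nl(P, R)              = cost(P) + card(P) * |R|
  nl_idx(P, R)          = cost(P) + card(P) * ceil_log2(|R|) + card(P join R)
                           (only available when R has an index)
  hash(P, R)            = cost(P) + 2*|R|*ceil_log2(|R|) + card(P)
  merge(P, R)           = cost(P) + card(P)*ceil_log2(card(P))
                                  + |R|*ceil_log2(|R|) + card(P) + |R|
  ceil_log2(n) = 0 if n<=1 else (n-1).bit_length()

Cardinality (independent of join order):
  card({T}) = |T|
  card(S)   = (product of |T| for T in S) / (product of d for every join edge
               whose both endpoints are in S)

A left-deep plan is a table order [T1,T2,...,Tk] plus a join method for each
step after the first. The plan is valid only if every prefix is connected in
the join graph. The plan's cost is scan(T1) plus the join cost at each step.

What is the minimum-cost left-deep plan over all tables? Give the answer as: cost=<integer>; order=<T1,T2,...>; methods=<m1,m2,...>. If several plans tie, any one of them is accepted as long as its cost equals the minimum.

cost=5000; order=A,B,C; methods=hash,hash

Selinger DP (subsets sized 1..n):
  {B}: scan cost=20, card=20
  {A}: scan cost=400, card=400
  {C}: scan cost=150, card=150
  {AB}: card=1600; try (B,hash)→1000, (A,merge)→4140, (B,merge)→4520, (A,hash)→7240, (A,nl)→8020, (B,nl)→8400; best=1000 via (B,hash)
  {AC}: card=30000; try (C,hash)→3200, (A,merge)→5500, (C,merge)→5750, (A,hash)→7500, (A,nl)→60150, (C,nl)→60400; best=3200 via (C,hash)
  {ABC}: card=120000; try (C,hash)→5000, (C,merge)→21550, (B,hash)→33400, (C,nl)→241000, (B,merge)→483320, (B,nl)→603200; best=5000 via (C,hash)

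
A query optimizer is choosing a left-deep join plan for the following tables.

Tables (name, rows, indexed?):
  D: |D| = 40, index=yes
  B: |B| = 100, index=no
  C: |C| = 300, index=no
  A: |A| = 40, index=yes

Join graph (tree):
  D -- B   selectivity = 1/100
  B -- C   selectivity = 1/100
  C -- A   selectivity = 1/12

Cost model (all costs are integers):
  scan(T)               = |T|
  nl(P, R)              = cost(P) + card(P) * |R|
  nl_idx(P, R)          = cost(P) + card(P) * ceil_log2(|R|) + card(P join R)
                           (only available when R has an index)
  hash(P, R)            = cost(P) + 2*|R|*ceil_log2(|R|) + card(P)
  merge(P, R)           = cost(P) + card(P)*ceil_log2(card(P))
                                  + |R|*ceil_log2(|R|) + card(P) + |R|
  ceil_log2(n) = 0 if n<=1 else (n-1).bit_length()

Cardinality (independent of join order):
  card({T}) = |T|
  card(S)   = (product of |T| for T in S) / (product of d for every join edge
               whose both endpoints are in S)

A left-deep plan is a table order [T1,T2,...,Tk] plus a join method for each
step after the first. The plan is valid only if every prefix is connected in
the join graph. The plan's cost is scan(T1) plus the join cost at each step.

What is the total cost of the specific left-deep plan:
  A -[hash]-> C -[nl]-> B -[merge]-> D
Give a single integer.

step 1: scan A: cost=40, card=40
step 2: join C via hash
    card(P join C) = 40*300/(12) = 1000
    cost = 40 + 2*300*9 + 40 = 5480
step 3: join B via nl
    card(P join B) = 1000*100/(100) = 1000
    cost = 5480 + 1000*100 = 105480
step 4: join D via merge
    card(P join D) = 1000*40/(100) = 400
    cost = 105480 + 1000*10 + 40*6 + 1000 + 40 = 116760

116760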